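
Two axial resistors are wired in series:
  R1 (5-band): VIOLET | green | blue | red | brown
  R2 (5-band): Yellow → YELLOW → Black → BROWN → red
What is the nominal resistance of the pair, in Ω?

R1: violet, green, blue → 756; red ×10^2 → 75600 Ω.
R2: yellow, yellow, black → 440; brown ×10 → 4400 Ω.
Series: 75600 + 4400 = 80000 Ω.

80000 Ω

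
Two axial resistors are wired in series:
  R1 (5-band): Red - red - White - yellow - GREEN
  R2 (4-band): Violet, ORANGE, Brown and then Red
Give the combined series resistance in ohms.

R1: red, red, white → 229; yellow ×10^4 → 2290000 Ω.
R2: violet, orange → 73; brown ×10 → 730 Ω.
Series: 2290000 + 730 = 2290730 Ω.

2290730 Ω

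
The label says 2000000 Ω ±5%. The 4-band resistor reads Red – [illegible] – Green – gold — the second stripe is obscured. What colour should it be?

2000000 Ω = 20 × 10^5.
The second band gives digit 0 of the significand, and 0 is black.

black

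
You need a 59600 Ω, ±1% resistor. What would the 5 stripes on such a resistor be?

green, white, blue, red, brown

59600 Ω = 596 × 10^2.
5 → green
9 → white
6 → blue
Multiplier 10^2 → red.
±1% tolerance → brown.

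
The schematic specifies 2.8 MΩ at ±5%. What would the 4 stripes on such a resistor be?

red, grey, green, gold

2800000 Ω = 28 × 10^5.
2 → red
8 → grey
Multiplier 10^5 → green.
±5% tolerance → gold.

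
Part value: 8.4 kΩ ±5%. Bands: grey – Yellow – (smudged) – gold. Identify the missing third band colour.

red

8400 Ω = 84 × 10^2.
The third band is the multiplier, 10^2, which is red.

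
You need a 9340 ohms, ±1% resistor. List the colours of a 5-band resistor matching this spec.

9340 Ω = 934 × 10^1.
9 → white
3 → orange
4 → yellow
Multiplier 10^1 → brown.
±1% tolerance → brown.

white, orange, yellow, brown, brown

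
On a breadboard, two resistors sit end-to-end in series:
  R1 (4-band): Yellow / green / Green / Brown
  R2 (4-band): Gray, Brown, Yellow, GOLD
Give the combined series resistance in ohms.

5310000 Ω

R1: yellow, green → 45; green ×10^5 → 4500000 Ω.
R2: grey, brown → 81; yellow ×10^4 → 810000 Ω.
Series: 4500000 + 810000 = 5310000 Ω.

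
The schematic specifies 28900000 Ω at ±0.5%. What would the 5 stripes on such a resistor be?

red, grey, white, green, green

28900000 Ω = 289 × 10^5.
2 → red
8 → grey
9 → white
Multiplier 10^5 → green.
±0.5% tolerance → green.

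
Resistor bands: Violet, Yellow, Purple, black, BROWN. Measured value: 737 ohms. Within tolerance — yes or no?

Violet → 7 (first significant figure)
Yellow → 4 (second significant figure)
Violet → 7 (third significant figure)
Black → ×1 multiplier
Brown → ±1% tolerance
747 × 1 = 747 Ω
Allowed range: 739.53 Ω to 754.47 Ω.
737 ohms lies outside that range.

no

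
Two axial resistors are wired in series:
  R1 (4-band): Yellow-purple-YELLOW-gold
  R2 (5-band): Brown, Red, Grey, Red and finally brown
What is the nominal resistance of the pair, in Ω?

R1: yellow, violet → 47; yellow ×10^4 → 470000 Ω.
R2: brown, red, grey → 128; red ×10^2 → 12800 Ω.
Series: 470000 + 12800 = 482800 Ω.

482800 Ω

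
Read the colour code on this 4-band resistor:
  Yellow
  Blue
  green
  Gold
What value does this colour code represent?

Yellow → 4 (first significant figure)
Blue → 6 (second significant figure)
Green → ×10^5 multiplier
46 × 100000 = 4600000 Ω

4600000 Ω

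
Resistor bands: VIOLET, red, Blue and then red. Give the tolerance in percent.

The last band, red, is the tolerance band.
Red corresponds to ±2%.

±2%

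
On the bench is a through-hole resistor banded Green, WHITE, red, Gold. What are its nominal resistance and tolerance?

Green → 5 (first significant figure)
White → 9 (second significant figure)
Red → ×10^2 multiplier
Gold → ±5% tolerance
59 × 100 = 5900 Ω

5900 Ω ±5%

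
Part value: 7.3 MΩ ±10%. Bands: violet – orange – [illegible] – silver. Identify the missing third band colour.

green

7300000 Ω = 73 × 10^5.
The third band is the multiplier, 10^5, which is green.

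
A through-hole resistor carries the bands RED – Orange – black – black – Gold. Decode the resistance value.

Red → 2 (first significant figure)
Orange → 3 (second significant figure)
Black → 0 (third significant figure)
Black → ×1 multiplier
230 × 1 = 230 Ω

230 Ω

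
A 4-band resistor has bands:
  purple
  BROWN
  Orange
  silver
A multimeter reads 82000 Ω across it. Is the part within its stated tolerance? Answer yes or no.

Violet → 7 (first significant figure)
Brown → 1 (second significant figure)
Orange → ×10^3 multiplier
Silver → ±10% tolerance
71 × 1000 = 71000 Ω
Allowed range: 63900 Ω to 78100 Ω.
82000 Ω lies outside that range.

no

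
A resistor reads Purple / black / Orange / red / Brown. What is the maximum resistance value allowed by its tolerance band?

71003 Ω

Violet → 7 (first significant figure)
Black → 0 (second significant figure)
Orange → 3 (third significant figure)
Red → ×10^2 multiplier
Brown → ±1% tolerance
703 × 100 = 70300 Ω
Maximum = 70300 × (1 + 1/100) = 71003 Ω.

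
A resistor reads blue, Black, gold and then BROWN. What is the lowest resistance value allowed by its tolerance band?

5.94 Ω

Blue → 6 (first significant figure)
Black → 0 (second significant figure)
Gold → ×0.1 multiplier
Brown → ±1% tolerance
60 × 0.1 = 6 Ω
Lowest = 6 × (1 − 1/100) = 5.94 Ω.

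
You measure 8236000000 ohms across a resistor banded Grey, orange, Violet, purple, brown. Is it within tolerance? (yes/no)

Grey → 8 (first significant figure)
Orange → 3 (second significant figure)
Violet → 7 (third significant figure)
Violet → ×10^7 multiplier
Brown → ±1% tolerance
837 × 10000000 = 8370000000 Ω
Allowed range: 8286300000 Ω to 8453700000 Ω.
8236000000 ohms lies outside that range.

no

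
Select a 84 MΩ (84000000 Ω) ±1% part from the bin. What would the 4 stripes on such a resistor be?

84000000 Ω = 84 × 10^6.
8 → grey
4 → yellow
Multiplier 10^6 → blue.
±1% tolerance → brown.

grey, yellow, blue, brown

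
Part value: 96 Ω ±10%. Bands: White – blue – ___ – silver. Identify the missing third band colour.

black

96 Ω = 96 × 10^0.
The third band is the multiplier, 10^0, which is black.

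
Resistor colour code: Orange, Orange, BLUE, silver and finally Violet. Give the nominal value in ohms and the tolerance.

Orange → 3 (first significant figure)
Orange → 3 (second significant figure)
Blue → 6 (third significant figure)
Silver → ×0.01 multiplier
Violet → ±0.1% tolerance
336 × 0.01 = 3.36 Ω

3.36 Ω ±0.1%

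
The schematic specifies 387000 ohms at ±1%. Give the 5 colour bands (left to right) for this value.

387000 Ω = 387 × 10^3.
3 → orange
8 → grey
7 → violet
Multiplier 10^3 → orange.
±1% tolerance → brown.

orange, grey, violet, orange, brown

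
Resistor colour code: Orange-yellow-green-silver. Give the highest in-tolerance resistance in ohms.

Orange → 3 (first significant figure)
Yellow → 4 (second significant figure)
Green → ×10^5 multiplier
Silver → ±10% tolerance
34 × 100000 = 3400000 Ω
Highest = 3400000 × (1 + 10/100) = 3740000 Ω.

3740000 Ω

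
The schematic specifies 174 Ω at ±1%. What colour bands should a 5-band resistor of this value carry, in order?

174 Ω = 174 × 10^0.
1 → brown
7 → violet
4 → yellow
Multiplier 10^0 → black.
±1% tolerance → brown.

brown, violet, yellow, black, brown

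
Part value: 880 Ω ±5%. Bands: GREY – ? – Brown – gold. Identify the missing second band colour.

880 Ω = 88 × 10^1.
The second band gives digit 8 of the significand, and 8 is grey.

grey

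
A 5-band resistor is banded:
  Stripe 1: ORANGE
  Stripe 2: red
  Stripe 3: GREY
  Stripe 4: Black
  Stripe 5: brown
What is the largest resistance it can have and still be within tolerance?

Orange → 3 (first significant figure)
Red → 2 (second significant figure)
Grey → 8 (third significant figure)
Black → ×1 multiplier
Brown → ±1% tolerance
328 × 1 = 328 Ω
Largest = 328 × (1 + 1/100) = 331.28 Ω.

331.28 Ω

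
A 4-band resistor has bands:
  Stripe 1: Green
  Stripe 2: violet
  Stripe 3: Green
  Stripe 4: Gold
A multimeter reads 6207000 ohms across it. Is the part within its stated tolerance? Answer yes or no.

no

Green → 5 (first significant figure)
Violet → 7 (second significant figure)
Green → ×10^5 multiplier
Gold → ±5% tolerance
57 × 100000 = 5700000 Ω
Allowed range: 5415000 Ω to 5985000 Ω.
6207000 ohms lies outside that range.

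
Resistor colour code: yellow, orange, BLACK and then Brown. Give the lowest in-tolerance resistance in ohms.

Yellow → 4 (first significant figure)
Orange → 3 (second significant figure)
Black → ×1 multiplier
Brown → ±1% tolerance
43 × 1 = 43 Ω
Lowest = 43 × (1 − 1/100) = 42.57 Ω.

42.57 Ω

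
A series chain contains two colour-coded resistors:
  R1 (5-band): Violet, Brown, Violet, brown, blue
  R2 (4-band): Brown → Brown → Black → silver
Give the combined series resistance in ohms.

7181 Ω

R1: violet, brown, violet → 717; brown ×10 → 7170 Ω.
R2: brown, brown → 11; black ×1 → 11 Ω.
Series: 7170 + 11 = 7181 Ω.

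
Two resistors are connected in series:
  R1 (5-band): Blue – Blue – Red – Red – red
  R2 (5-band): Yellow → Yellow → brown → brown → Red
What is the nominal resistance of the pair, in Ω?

70610 Ω

R1: blue, blue, red → 662; red ×10^2 → 66200 Ω.
R2: yellow, yellow, brown → 441; brown ×10 → 4410 Ω.
Series: 66200 + 4410 = 70610 Ω.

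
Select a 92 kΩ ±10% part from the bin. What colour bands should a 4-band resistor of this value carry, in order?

92000 Ω = 92 × 10^3.
9 → white
2 → red
Multiplier 10^3 → orange.
±10% tolerance → silver.

white, red, orange, silver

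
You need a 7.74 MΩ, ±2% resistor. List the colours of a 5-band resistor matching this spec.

7740000 Ω = 774 × 10^4.
7 → violet
7 → violet
4 → yellow
Multiplier 10^4 → yellow.
±2% tolerance → red.

violet, violet, yellow, yellow, red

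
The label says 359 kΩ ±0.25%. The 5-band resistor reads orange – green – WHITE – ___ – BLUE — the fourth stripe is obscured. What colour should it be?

orange

359000 Ω = 359 × 10^3.
The fourth band is the multiplier, 10^3, which is orange.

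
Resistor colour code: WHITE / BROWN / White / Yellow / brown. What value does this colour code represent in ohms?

White → 9 (first significant figure)
Brown → 1 (second significant figure)
White → 9 (third significant figure)
Yellow → ×10^4 multiplier
919 × 10000 = 9190000 Ω

9190000 Ω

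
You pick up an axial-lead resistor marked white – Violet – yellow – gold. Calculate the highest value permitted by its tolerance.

1018500 Ω

White → 9 (first significant figure)
Violet → 7 (second significant figure)
Yellow → ×10^4 multiplier
Gold → ±5% tolerance
97 × 10000 = 970000 Ω
Highest = 970000 × (1 + 5/100) = 1018500 Ω.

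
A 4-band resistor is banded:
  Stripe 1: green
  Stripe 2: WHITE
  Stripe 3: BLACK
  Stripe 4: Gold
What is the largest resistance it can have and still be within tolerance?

Green → 5 (first significant figure)
White → 9 (second significant figure)
Black → ×1 multiplier
Gold → ±5% tolerance
59 × 1 = 59 Ω
Largest = 59 × (1 + 5/100) = 61.95 Ω.

61.95 Ω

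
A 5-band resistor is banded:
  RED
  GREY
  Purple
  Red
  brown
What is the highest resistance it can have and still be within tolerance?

Red → 2 (first significant figure)
Grey → 8 (second significant figure)
Violet → 7 (third significant figure)
Red → ×10^2 multiplier
Brown → ±1% tolerance
287 × 100 = 28700 Ω
Highest = 28700 × (1 + 1/100) = 28987 Ω.

28987 Ω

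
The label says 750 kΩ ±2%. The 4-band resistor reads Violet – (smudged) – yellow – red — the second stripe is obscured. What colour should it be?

750000 Ω = 75 × 10^4.
The second band gives digit 5 of the significand, and 5 is green.

green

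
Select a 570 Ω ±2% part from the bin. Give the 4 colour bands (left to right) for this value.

570 Ω = 57 × 10^1.
5 → green
7 → violet
Multiplier 10^1 → brown.
±2% tolerance → red.

green, violet, brown, red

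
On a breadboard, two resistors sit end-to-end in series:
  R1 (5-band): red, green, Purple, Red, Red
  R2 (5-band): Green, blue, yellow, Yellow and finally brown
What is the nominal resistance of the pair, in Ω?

R1: red, green, violet → 257; red ×10^2 → 25700 Ω.
R2: green, blue, yellow → 564; yellow ×10^4 → 5640000 Ω.
Series: 25700 + 5640000 = 5665700 Ω.

5665700 Ω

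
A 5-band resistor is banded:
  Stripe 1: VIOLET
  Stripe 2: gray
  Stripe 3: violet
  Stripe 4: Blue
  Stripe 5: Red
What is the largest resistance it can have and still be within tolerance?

Violet → 7 (first significant figure)
Grey → 8 (second significant figure)
Violet → 7 (third significant figure)
Blue → ×10^6 multiplier
Red → ±2% tolerance
787 × 1000000 = 787000000 Ω
Largest = 787000000 × (1 + 2/100) = 802740000 Ω.

802740000 Ω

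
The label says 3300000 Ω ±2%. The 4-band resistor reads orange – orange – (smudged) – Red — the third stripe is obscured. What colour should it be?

3300000 Ω = 33 × 10^5.
The third band is the multiplier, 10^5, which is green.

green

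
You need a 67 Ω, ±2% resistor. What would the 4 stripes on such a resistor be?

67 Ω = 67 × 10^0.
6 → blue
7 → violet
Multiplier 10^0 → black.
±2% tolerance → red.

blue, violet, black, red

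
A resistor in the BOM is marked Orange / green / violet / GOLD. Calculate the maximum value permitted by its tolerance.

367500000 Ω

Orange → 3 (first significant figure)
Green → 5 (second significant figure)
Violet → ×10^7 multiplier
Gold → ±5% tolerance
35 × 10000000 = 350000000 Ω
Maximum = 350000000 × (1 + 5/100) = 367500000 Ω.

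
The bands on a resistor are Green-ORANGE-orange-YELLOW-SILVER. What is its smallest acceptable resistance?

Green → 5 (first significant figure)
Orange → 3 (second significant figure)
Orange → 3 (third significant figure)
Yellow → ×10^4 multiplier
Silver → ±10% tolerance
533 × 10000 = 5330000 Ω
Smallest = 5330000 × (1 − 10/100) = 4797000 Ω.

4797000 Ω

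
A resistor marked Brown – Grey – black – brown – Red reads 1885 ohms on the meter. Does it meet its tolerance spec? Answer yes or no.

Brown → 1 (first significant figure)
Grey → 8 (second significant figure)
Black → 0 (third significant figure)
Brown → ×10 multiplier
Red → ±2% tolerance
180 × 10 = 1800 Ω
Allowed range: 1764 Ω to 1836 Ω.
1885 ohms lies outside that range.

no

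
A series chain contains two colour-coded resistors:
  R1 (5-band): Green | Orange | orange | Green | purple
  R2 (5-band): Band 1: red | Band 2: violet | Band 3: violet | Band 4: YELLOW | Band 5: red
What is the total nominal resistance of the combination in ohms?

56070000 Ω

R1: green, orange, orange → 533; green ×10^5 → 53300000 Ω.
R2: red, violet, violet → 277; yellow ×10^4 → 2770000 Ω.
Series: 53300000 + 2770000 = 56070000 Ω.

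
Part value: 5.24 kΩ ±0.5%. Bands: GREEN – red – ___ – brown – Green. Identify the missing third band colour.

5240 Ω = 524 × 10^1.
The third band gives digit 4 of the significand, and 4 is yellow.

yellow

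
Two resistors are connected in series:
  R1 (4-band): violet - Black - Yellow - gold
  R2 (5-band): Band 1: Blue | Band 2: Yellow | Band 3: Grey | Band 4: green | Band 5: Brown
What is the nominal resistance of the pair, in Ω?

R1: violet, black → 70; yellow ×10^4 → 700000 Ω.
R2: blue, yellow, grey → 648; green ×10^5 → 64800000 Ω.
Series: 700000 + 64800000 = 65500000 Ω.

65500000 Ω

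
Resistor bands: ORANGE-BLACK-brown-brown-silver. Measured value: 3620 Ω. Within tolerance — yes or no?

no

Orange → 3 (first significant figure)
Black → 0 (second significant figure)
Brown → 1 (third significant figure)
Brown → ×10 multiplier
Silver → ±10% tolerance
301 × 10 = 3010 Ω
Allowed range: 2709 Ω to 3311 Ω.
3620 Ω lies outside that range.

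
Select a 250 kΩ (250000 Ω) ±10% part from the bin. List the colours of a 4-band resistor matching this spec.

250000 Ω = 25 × 10^4.
2 → red
5 → green
Multiplier 10^4 → yellow.
±10% tolerance → silver.

red, green, yellow, silver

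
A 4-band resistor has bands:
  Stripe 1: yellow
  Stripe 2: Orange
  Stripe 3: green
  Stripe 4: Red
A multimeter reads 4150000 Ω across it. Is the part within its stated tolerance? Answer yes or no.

Yellow → 4 (first significant figure)
Orange → 3 (second significant figure)
Green → ×10^5 multiplier
Red → ±2% tolerance
43 × 100000 = 4300000 Ω
Allowed range: 4214000 Ω to 4386000 Ω.
4150000 Ω lies outside that range.

no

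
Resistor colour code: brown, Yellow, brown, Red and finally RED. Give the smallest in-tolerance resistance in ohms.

13818 Ω

Brown → 1 (first significant figure)
Yellow → 4 (second significant figure)
Brown → 1 (third significant figure)
Red → ×10^2 multiplier
Red → ±2% tolerance
141 × 100 = 14100 Ω
Smallest = 14100 × (1 − 2/100) = 13818 Ω.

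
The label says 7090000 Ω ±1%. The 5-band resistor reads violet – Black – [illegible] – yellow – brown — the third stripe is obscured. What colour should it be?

white

7090000 Ω = 709 × 10^4.
The third band gives digit 9 of the significand, and 9 is white.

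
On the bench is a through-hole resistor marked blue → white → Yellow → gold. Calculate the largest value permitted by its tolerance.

724500 Ω

Blue → 6 (first significant figure)
White → 9 (second significant figure)
Yellow → ×10^4 multiplier
Gold → ±5% tolerance
69 × 10000 = 690000 Ω
Largest = 690000 × (1 + 5/100) = 724500 Ω.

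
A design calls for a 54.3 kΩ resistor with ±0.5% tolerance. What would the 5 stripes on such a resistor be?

green, yellow, orange, red, green

54300 Ω = 543 × 10^2.
5 → green
4 → yellow
3 → orange
Multiplier 10^2 → red.
±0.5% tolerance → green.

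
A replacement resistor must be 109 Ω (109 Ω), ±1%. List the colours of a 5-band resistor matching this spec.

109 Ω = 109 × 10^0.
1 → brown
0 → black
9 → white
Multiplier 10^0 → black.
±1% tolerance → brown.

brown, black, white, black, brown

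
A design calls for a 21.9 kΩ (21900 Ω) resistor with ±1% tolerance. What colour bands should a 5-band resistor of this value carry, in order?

21900 Ω = 219 × 10^2.
2 → red
1 → brown
9 → white
Multiplier 10^2 → red.
±1% tolerance → brown.

red, brown, white, red, brown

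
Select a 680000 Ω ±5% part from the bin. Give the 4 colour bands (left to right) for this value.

680000 Ω = 68 × 10^4.
6 → blue
8 → grey
Multiplier 10^4 → yellow.
±5% tolerance → gold.

blue, grey, yellow, gold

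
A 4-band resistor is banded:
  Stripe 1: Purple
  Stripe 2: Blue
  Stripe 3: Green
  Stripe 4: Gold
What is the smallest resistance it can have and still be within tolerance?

7220000 Ω

Violet → 7 (first significant figure)
Blue → 6 (second significant figure)
Green → ×10^5 multiplier
Gold → ±5% tolerance
76 × 100000 = 7600000 Ω
Smallest = 7600000 × (1 − 5/100) = 7220000 Ω.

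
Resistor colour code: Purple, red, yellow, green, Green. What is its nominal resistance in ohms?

Violet → 7 (first significant figure)
Red → 2 (second significant figure)
Yellow → 4 (third significant figure)
Green → ×10^5 multiplier
724 × 100000 = 72400000 Ω

72400000 Ω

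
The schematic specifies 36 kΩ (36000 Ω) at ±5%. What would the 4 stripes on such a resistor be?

36000 Ω = 36 × 10^3.
3 → orange
6 → blue
Multiplier 10^3 → orange.
±5% tolerance → gold.

orange, blue, orange, gold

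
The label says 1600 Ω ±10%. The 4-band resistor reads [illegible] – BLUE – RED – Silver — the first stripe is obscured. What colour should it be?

brown

1600 Ω = 16 × 10^2.
The first band gives digit 1 of the significand, and 1 is brown.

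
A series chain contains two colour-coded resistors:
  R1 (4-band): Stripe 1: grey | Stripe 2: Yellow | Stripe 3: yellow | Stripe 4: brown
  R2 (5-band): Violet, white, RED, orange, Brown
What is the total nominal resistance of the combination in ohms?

1632000 Ω

R1: grey, yellow → 84; yellow ×10^4 → 840000 Ω.
R2: violet, white, red → 792; orange ×10^3 → 792000 Ω.
Series: 840000 + 792000 = 1632000 Ω.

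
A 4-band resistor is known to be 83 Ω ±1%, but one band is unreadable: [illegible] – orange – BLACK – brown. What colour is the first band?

83 Ω = 83 × 10^0.
The first band gives digit 8 of the significand, and 8 is grey.

grey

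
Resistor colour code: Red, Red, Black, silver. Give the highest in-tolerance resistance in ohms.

24.2 Ω

Red → 2 (first significant figure)
Red → 2 (second significant figure)
Black → ×1 multiplier
Silver → ±10% tolerance
22 × 1 = 22 Ω
Highest = 22 × (1 + 10/100) = 24.2 Ω.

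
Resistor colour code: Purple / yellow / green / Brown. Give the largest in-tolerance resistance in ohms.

Violet → 7 (first significant figure)
Yellow → 4 (second significant figure)
Green → ×10^5 multiplier
Brown → ±1% tolerance
74 × 100000 = 7400000 Ω
Largest = 7400000 × (1 + 1/100) = 7474000 Ω.

7474000 Ω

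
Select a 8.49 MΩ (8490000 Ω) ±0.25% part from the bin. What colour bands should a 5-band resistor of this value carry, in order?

8490000 Ω = 849 × 10^4.
8 → grey
4 → yellow
9 → white
Multiplier 10^4 → yellow.
±0.25% tolerance → blue.

grey, yellow, white, yellow, blue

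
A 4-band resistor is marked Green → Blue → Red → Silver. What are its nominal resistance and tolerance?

5600 Ω ±10%

Green → 5 (first significant figure)
Blue → 6 (second significant figure)
Red → ×10^2 multiplier
Silver → ±10% tolerance
56 × 100 = 5600 Ω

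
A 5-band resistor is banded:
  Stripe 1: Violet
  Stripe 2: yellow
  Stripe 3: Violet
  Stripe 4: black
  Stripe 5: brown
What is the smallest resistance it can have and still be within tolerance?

Violet → 7 (first significant figure)
Yellow → 4 (second significant figure)
Violet → 7 (third significant figure)
Black → ×1 multiplier
Brown → ±1% tolerance
747 × 1 = 747 Ω
Smallest = 747 × (1 − 1/100) = 739.53 Ω.

739.53 Ω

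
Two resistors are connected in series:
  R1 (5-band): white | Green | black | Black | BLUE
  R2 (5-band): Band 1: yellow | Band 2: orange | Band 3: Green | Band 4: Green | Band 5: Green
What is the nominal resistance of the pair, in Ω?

R1: white, green, black → 950; black ×1 → 950 Ω.
R2: yellow, orange, green → 435; green ×10^5 → 43500000 Ω.
Series: 950 + 43500000 = 43500950 Ω.

43500950 Ω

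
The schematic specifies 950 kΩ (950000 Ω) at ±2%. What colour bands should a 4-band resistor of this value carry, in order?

950000 Ω = 95 × 10^4.
9 → white
5 → green
Multiplier 10^4 → yellow.
±2% tolerance → red.

white, green, yellow, red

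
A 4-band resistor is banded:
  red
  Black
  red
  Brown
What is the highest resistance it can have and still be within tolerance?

Red → 2 (first significant figure)
Black → 0 (second significant figure)
Red → ×10^2 multiplier
Brown → ±1% tolerance
20 × 100 = 2000 Ω
Highest = 2000 × (1 + 1/100) = 2020 Ω.

2020 Ω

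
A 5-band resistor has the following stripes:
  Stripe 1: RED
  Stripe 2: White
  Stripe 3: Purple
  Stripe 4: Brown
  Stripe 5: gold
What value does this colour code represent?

2970 Ω

Red → 2 (first significant figure)
White → 9 (second significant figure)
Violet → 7 (third significant figure)
Brown → ×10 multiplier
297 × 10 = 2970 Ω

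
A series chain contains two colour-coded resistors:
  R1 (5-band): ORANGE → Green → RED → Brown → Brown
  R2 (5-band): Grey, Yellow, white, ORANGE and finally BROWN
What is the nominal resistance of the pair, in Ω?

R1: orange, green, red → 352; brown ×10 → 3520 Ω.
R2: grey, yellow, white → 849; orange ×10^3 → 849000 Ω.
Series: 3520 + 849000 = 852520 Ω.

852520 Ω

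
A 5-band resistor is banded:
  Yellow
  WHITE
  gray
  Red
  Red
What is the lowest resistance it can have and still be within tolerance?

48804 Ω

Yellow → 4 (first significant figure)
White → 9 (second significant figure)
Grey → 8 (third significant figure)
Red → ×10^2 multiplier
Red → ±2% tolerance
498 × 100 = 49800 Ω
Lowest = 49800 × (1 − 2/100) = 48804 Ω.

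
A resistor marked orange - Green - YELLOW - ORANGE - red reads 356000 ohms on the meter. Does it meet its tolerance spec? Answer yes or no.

Orange → 3 (first significant figure)
Green → 5 (second significant figure)
Yellow → 4 (third significant figure)
Orange → ×10^3 multiplier
Red → ±2% tolerance
354 × 1000 = 354000 Ω
Allowed range: 346920 Ω to 361080 Ω.
356000 ohms lies inside that range.

yes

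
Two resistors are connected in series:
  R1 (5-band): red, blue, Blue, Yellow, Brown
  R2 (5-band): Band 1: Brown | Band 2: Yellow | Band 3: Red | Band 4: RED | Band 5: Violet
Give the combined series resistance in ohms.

R1: red, blue, blue → 266; yellow ×10^4 → 2660000 Ω.
R2: brown, yellow, red → 142; red ×10^2 → 14200 Ω.
Series: 2660000 + 14200 = 2674200 Ω.

2674200 Ω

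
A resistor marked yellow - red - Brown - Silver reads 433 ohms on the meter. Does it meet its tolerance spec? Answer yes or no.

Yellow → 4 (first significant figure)
Red → 2 (second significant figure)
Brown → ×10 multiplier
Silver → ±10% tolerance
42 × 10 = 420 Ω
Allowed range: 378 Ω to 462 Ω.
433 ohms lies inside that range.

yes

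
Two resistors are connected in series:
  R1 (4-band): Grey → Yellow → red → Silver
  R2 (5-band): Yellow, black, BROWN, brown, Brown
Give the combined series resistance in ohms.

R1: grey, yellow → 84; red ×10^2 → 8400 Ω.
R2: yellow, black, brown → 401; brown ×10 → 4010 Ω.
Series: 8400 + 4010 = 12410 Ω.

12410 Ω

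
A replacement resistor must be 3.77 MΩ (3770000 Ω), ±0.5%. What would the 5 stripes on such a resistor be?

orange, violet, violet, yellow, green

3770000 Ω = 377 × 10^4.
3 → orange
7 → violet
7 → violet
Multiplier 10^4 → yellow.
±0.5% tolerance → green.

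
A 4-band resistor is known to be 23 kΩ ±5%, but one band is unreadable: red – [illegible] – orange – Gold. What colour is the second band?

23000 Ω = 23 × 10^3.
The second band gives digit 3 of the significand, and 3 is orange.

orange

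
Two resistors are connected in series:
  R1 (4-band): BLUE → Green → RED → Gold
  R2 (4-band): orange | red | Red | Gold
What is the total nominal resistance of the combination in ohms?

9700 Ω

R1: blue, green → 65; red ×10^2 → 6500 Ω.
R2: orange, red → 32; red ×10^2 → 3200 Ω.
Series: 6500 + 3200 = 9700 Ω.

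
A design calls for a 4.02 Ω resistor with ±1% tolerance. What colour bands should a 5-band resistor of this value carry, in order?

yellow, black, red, silver, brown

4.02 Ω = 402 × 10^-2.
4 → yellow
0 → black
2 → red
Multiplier 10^-2 → silver.
±1% tolerance → brown.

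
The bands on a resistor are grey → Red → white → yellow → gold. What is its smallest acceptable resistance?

7875500 Ω

Grey → 8 (first significant figure)
Red → 2 (second significant figure)
White → 9 (third significant figure)
Yellow → ×10^4 multiplier
Gold → ±5% tolerance
829 × 10000 = 8290000 Ω
Smallest = 8290000 × (1 − 5/100) = 7875500 Ω.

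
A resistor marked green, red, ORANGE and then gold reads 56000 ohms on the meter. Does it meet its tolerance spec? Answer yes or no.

no

Green → 5 (first significant figure)
Red → 2 (second significant figure)
Orange → ×10^3 multiplier
Gold → ±5% tolerance
52 × 1000 = 52000 Ω
Allowed range: 49400 Ω to 54600 Ω.
56000 ohms lies outside that range.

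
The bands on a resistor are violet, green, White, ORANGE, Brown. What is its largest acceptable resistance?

Violet → 7 (first significant figure)
Green → 5 (second significant figure)
White → 9 (third significant figure)
Orange → ×10^3 multiplier
Brown → ±1% tolerance
759 × 1000 = 759000 Ω
Largest = 759000 × (1 + 1/100) = 766590 Ω.

766590 Ω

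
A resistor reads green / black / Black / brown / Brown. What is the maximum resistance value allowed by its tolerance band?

Green → 5 (first significant figure)
Black → 0 (second significant figure)
Black → 0 (third significant figure)
Brown → ×10 multiplier
Brown → ±1% tolerance
500 × 10 = 5000 Ω
Maximum = 5000 × (1 + 1/100) = 5050 Ω.

5050 Ω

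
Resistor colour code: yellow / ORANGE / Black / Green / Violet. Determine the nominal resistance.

43000000 Ω

Yellow → 4 (first significant figure)
Orange → 3 (second significant figure)
Black → 0 (third significant figure)
Green → ×10^5 multiplier
430 × 100000 = 43000000 Ω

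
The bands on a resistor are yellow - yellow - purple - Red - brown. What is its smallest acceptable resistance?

44253 Ω

Yellow → 4 (first significant figure)
Yellow → 4 (second significant figure)
Violet → 7 (third significant figure)
Red → ×10^2 multiplier
Brown → ±1% tolerance
447 × 100 = 44700 Ω
Smallest = 44700 × (1 − 1/100) = 44253 Ω.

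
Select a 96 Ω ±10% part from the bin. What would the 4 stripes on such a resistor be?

white, blue, black, silver

96 Ω = 96 × 10^0.
9 → white
6 → blue
Multiplier 10^0 → black.
±10% tolerance → silver.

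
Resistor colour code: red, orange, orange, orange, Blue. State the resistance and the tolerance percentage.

233000 Ω ±0.25%

Red → 2 (first significant figure)
Orange → 3 (second significant figure)
Orange → 3 (third significant figure)
Orange → ×10^3 multiplier
Blue → ±0.25% tolerance
233 × 1000 = 233000 Ω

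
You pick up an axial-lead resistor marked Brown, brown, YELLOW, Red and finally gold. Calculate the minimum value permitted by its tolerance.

Brown → 1 (first significant figure)
Brown → 1 (second significant figure)
Yellow → 4 (third significant figure)
Red → ×10^2 multiplier
Gold → ±5% tolerance
114 × 100 = 11400 Ω
Minimum = 11400 × (1 − 5/100) = 10830 Ω.

10830 Ω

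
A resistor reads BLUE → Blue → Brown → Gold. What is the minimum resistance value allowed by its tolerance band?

Blue → 6 (first significant figure)
Blue → 6 (second significant figure)
Brown → ×10 multiplier
Gold → ±5% tolerance
66 × 10 = 660 Ω
Minimum = 660 × (1 − 5/100) = 627 Ω.

627 Ω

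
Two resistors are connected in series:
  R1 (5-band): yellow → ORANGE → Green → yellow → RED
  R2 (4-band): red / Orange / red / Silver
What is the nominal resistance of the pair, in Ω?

R1: yellow, orange, green → 435; yellow ×10^4 → 4350000 Ω.
R2: red, orange → 23; red ×10^2 → 2300 Ω.
Series: 4350000 + 2300 = 4352300 Ω.

4352300 Ω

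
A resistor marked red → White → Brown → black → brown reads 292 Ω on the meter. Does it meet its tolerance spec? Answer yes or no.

yes

Red → 2 (first significant figure)
White → 9 (second significant figure)
Brown → 1 (third significant figure)
Black → ×1 multiplier
Brown → ±1% tolerance
291 × 1 = 291 Ω
Allowed range: 288.09 Ω to 293.91 Ω.
292 Ω lies inside that range.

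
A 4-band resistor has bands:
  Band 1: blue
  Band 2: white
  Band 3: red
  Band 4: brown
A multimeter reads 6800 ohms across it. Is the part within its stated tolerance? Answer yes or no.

no

Blue → 6 (first significant figure)
White → 9 (second significant figure)
Red → ×10^2 multiplier
Brown → ±1% tolerance
69 × 100 = 6900 Ω
Allowed range: 6831 Ω to 6969 Ω.
6800 ohms lies outside that range.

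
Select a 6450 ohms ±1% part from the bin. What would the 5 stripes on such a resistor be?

blue, yellow, green, brown, brown

6450 Ω = 645 × 10^1.
6 → blue
4 → yellow
5 → green
Multiplier 10^1 → brown.
±1% tolerance → brown.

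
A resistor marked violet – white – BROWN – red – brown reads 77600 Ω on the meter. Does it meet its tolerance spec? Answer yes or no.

no

Violet → 7 (first significant figure)
White → 9 (second significant figure)
Brown → 1 (third significant figure)
Red → ×10^2 multiplier
Brown → ±1% tolerance
791 × 100 = 79100 Ω
Allowed range: 78309 Ω to 79891 Ω.
77600 Ω lies outside that range.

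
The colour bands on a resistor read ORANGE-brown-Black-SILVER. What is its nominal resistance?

31 Ω

Orange → 3 (first significant figure)
Brown → 1 (second significant figure)
Black → ×1 multiplier
31 × 1 = 31 Ω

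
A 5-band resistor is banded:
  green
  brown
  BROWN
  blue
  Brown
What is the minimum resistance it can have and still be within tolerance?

Green → 5 (first significant figure)
Brown → 1 (second significant figure)
Brown → 1 (third significant figure)
Blue → ×10^6 multiplier
Brown → ±1% tolerance
511 × 1000000 = 511000000 Ω
Minimum = 511000000 × (1 − 1/100) = 505890000 Ω.

505890000 Ω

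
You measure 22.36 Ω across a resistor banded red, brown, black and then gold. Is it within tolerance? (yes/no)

Red → 2 (first significant figure)
Brown → 1 (second significant figure)
Black → ×1 multiplier
Gold → ±5% tolerance
21 × 1 = 21 Ω
Allowed range: 19.95 Ω to 22.05 Ω.
22.36 Ω lies outside that range.

no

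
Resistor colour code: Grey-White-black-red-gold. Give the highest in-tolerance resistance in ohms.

93450 Ω

Grey → 8 (first significant figure)
White → 9 (second significant figure)
Black → 0 (third significant figure)
Red → ×10^2 multiplier
Gold → ±5% tolerance
890 × 100 = 89000 Ω
Highest = 89000 × (1 + 5/100) = 93450 Ω.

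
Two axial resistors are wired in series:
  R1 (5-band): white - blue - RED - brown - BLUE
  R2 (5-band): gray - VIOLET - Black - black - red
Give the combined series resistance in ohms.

R1: white, blue, red → 962; brown ×10 → 9620 Ω.
R2: grey, violet, black → 870; black ×1 → 870 Ω.
Series: 9620 + 870 = 10490 Ω.

10490 Ω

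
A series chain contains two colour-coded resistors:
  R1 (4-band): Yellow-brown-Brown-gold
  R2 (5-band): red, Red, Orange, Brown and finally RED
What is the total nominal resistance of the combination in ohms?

2640 Ω

R1: yellow, brown → 41; brown ×10 → 410 Ω.
R2: red, red, orange → 223; brown ×10 → 2230 Ω.
Series: 410 + 2230 = 2640 Ω.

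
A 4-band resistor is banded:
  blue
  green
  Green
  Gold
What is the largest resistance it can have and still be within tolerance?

6825000 Ω

Blue → 6 (first significant figure)
Green → 5 (second significant figure)
Green → ×10^5 multiplier
Gold → ±5% tolerance
65 × 100000 = 6500000 Ω
Largest = 6500000 × (1 + 5/100) = 6825000 Ω.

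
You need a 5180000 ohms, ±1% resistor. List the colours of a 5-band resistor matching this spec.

green, brown, grey, yellow, brown

5180000 Ω = 518 × 10^4.
5 → green
1 → brown
8 → grey
Multiplier 10^4 → yellow.
±1% tolerance → brown.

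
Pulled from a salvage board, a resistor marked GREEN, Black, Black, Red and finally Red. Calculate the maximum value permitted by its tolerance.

51000 Ω

Green → 5 (first significant figure)
Black → 0 (second significant figure)
Black → 0 (third significant figure)
Red → ×10^2 multiplier
Red → ±2% tolerance
500 × 100 = 50000 Ω
Maximum = 50000 × (1 + 2/100) = 51000 Ω.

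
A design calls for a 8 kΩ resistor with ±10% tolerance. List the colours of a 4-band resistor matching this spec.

grey, black, red, silver

8000 Ω = 80 × 10^2.
8 → grey
0 → black
Multiplier 10^2 → red.
±10% tolerance → silver.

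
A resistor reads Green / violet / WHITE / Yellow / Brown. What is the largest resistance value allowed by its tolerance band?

5847900 Ω

Green → 5 (first significant figure)
Violet → 7 (second significant figure)
White → 9 (third significant figure)
Yellow → ×10^4 multiplier
Brown → ±1% tolerance
579 × 10000 = 5790000 Ω
Largest = 5790000 × (1 + 1/100) = 5847900 Ω.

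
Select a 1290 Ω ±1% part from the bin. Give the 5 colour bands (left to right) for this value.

1290 Ω = 129 × 10^1.
1 → brown
2 → red
9 → white
Multiplier 10^1 → brown.
±1% tolerance → brown.

brown, red, white, brown, brown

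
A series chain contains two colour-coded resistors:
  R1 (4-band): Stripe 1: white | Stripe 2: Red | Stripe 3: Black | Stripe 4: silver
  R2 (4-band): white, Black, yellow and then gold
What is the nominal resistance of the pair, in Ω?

R1: white, red → 92; black ×1 → 92 Ω.
R2: white, black → 90; yellow ×10^4 → 900000 Ω.
Series: 92 + 900000 = 900092 Ω.

900092 Ω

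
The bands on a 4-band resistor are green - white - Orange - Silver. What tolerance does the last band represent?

±10%

The last band, silver, is the tolerance band.
Silver corresponds to ±10%.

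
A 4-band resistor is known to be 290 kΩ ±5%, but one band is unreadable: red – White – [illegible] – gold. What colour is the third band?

290000 Ω = 29 × 10^4.
The third band is the multiplier, 10^4, which is yellow.

yellow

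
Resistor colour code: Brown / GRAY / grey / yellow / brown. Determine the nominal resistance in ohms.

Brown → 1 (first significant figure)
Grey → 8 (second significant figure)
Grey → 8 (third significant figure)
Yellow → ×10^4 multiplier
188 × 10000 = 1880000 Ω

1880000 Ω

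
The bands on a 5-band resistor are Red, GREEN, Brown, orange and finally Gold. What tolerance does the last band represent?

The last band, gold, is the tolerance band.
Gold corresponds to ±5%.

±5%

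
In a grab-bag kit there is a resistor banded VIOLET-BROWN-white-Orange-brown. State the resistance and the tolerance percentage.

Violet → 7 (first significant figure)
Brown → 1 (second significant figure)
White → 9 (third significant figure)
Orange → ×10^3 multiplier
Brown → ±1% tolerance
719 × 1000 = 719000 Ω

719000 Ω ±1%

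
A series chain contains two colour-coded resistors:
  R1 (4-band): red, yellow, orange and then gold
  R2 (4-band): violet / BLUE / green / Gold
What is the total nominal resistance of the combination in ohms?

R1: red, yellow → 24; orange ×10^3 → 24000 Ω.
R2: violet, blue → 76; green ×10^5 → 7600000 Ω.
Series: 24000 + 7600000 = 7624000 Ω.

7624000 Ω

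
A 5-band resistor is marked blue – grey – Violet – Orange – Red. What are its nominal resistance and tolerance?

Blue → 6 (first significant figure)
Grey → 8 (second significant figure)
Violet → 7 (third significant figure)
Orange → ×10^3 multiplier
Red → ±2% tolerance
687 × 1000 = 687000 Ω

687000 Ω ±2%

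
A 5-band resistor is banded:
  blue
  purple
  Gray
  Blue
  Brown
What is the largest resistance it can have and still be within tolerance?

684780000 Ω

Blue → 6 (first significant figure)
Violet → 7 (second significant figure)
Grey → 8 (third significant figure)
Blue → ×10^6 multiplier
Brown → ±1% tolerance
678 × 1000000 = 678000000 Ω
Largest = 678000000 × (1 + 1/100) = 684780000 Ω.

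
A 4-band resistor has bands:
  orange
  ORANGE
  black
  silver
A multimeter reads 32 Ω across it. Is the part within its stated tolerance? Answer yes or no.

Orange → 3 (first significant figure)
Orange → 3 (second significant figure)
Black → ×1 multiplier
Silver → ±10% tolerance
33 × 1 = 33 Ω
Allowed range: 29.7 Ω to 36.3 Ω.
32 Ω lies inside that range.

yes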